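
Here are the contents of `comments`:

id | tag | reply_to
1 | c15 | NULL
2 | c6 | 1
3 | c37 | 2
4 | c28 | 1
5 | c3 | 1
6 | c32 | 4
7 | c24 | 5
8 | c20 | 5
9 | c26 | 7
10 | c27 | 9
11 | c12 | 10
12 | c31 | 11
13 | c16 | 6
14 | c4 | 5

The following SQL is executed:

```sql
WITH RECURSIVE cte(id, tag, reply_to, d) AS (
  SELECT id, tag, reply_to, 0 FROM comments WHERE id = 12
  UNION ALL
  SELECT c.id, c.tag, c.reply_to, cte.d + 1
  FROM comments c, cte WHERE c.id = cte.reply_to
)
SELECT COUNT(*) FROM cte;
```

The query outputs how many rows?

Base: id=12 (c31), reply_to=11, d 0.
Iteration 1: join on id=11 -> c12 (id 11, reply_to=10, d 1).
Iteration 2: join on id=10 -> c27 (id 10, reply_to=9, d 2).
Iteration 3: join on id=9 -> c26 (id 9, reply_to=7, d 3).
Iteration 4: join on id=7 -> c24 (id 7, reply_to=5, d 4).
Iteration 5: join on id=5 -> c3 (id 5, reply_to=1, d 5).
Iteration 6: join on id=1 -> c15 (id 1, reply_to=NULL, d 6).
Iteration 7: reply_to is NULL; no match; recursion stops.
Total rows emitted: 7.

7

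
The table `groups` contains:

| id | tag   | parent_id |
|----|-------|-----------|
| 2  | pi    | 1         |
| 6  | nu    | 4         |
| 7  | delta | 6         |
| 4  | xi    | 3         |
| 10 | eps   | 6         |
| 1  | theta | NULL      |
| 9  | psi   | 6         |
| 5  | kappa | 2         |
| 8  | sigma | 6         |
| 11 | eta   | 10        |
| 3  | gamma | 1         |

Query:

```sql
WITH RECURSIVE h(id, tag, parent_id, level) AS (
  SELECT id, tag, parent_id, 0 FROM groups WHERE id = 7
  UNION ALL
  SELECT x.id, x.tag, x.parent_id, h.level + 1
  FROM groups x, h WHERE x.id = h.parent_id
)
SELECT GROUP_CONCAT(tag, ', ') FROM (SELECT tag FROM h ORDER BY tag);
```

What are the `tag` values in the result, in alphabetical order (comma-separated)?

delta, gamma, nu, theta, xi

Base: id=7 (delta), parent_id=6, level 0.
Iteration 1: join on id=6 -> nu (id 6, parent_id=4, level 1).
Iteration 2: join on id=4 -> xi (id 4, parent_id=3, level 2).
Iteration 3: join on id=3 -> gamma (id 3, parent_id=1, level 3).
Iteration 4: join on id=1 -> theta (id 1, parent_id=NULL, level 4).
Iteration 5: parent_id is NULL; no match; recursion stops.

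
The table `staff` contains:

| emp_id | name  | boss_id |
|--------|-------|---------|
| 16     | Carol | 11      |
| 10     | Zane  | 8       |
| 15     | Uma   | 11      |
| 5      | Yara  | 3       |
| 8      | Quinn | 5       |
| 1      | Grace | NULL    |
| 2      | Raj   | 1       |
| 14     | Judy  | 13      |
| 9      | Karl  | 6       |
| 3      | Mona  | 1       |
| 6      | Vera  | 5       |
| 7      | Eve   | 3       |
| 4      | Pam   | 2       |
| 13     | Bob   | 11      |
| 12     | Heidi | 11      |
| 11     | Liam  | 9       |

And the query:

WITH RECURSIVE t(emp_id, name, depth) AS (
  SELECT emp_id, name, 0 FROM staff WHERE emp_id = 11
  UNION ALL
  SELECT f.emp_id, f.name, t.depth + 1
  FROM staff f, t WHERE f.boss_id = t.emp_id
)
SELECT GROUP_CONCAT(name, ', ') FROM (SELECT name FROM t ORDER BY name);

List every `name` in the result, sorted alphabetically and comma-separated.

Base: emp_id=11 (Liam) at depth 0.
Iteration 1: rows with boss_id in {11} -> Heidi (id 12, depth 1), Bob (id 13, depth 1), Uma (id 15, depth 1), Carol (id 16, depth 1).
Iteration 2: rows with boss_id in {12,13,15,16} -> Judy (id 14, depth 2).
Iteration 3: no rows with boss_id in {14}; recursion stops.

Bob, Carol, Heidi, Judy, Liam, Uma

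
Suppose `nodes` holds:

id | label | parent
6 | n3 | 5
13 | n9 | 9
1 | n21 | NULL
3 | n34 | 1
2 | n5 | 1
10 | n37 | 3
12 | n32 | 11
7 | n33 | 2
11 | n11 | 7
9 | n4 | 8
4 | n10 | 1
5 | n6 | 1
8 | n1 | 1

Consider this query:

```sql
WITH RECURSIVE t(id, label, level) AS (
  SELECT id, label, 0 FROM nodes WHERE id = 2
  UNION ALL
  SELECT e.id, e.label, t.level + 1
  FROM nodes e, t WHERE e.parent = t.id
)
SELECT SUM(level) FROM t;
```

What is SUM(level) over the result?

Base: id=2 (n5) at level 0.
Iteration 1: rows with parent in {2} -> n33 (id 7, level 1).
Iteration 2: rows with parent in {7} -> n11 (id 11, level 2).
Iteration 3: rows with parent in {11} -> n32 (id 12, level 3).
Iteration 4: no rows with parent in {12}; recursion stops.
SUM(level) = 0 + 1 + 2 + 3 = 6.

6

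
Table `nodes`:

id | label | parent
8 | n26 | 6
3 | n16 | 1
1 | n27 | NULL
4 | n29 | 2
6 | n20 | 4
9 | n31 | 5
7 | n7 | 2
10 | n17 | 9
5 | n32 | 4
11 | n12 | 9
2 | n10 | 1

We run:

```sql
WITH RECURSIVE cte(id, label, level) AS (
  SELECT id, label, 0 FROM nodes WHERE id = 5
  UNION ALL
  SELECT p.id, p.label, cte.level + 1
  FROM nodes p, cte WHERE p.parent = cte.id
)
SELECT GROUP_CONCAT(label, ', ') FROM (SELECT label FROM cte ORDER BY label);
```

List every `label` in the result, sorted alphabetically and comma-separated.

n12, n17, n31, n32

Base: id=5 (n32) at level 0.
Iteration 1: rows with parent in {5} -> n31 (id 9, level 1).
Iteration 2: rows with parent in {9} -> n17 (id 10, level 2), n12 (id 11, level 2).
Iteration 3: no rows with parent in {10,11}; recursion stops.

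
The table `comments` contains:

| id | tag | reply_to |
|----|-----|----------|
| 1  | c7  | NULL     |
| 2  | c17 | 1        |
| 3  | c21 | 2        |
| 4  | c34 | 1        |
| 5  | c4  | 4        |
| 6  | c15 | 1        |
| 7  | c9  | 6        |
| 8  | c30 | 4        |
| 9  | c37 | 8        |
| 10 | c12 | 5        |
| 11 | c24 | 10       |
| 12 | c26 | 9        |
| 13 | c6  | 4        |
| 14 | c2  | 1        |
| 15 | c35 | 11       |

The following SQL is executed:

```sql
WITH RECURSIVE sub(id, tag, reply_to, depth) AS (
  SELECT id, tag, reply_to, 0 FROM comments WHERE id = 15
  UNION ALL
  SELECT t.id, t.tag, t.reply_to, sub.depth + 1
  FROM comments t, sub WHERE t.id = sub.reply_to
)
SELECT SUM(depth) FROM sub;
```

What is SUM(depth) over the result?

15

Base: id=15 (c35), reply_to=11, depth 0.
Iteration 1: join on id=11 -> c24 (id 11, reply_to=10, depth 1).
Iteration 2: join on id=10 -> c12 (id 10, reply_to=5, depth 2).
Iteration 3: join on id=5 -> c4 (id 5, reply_to=4, depth 3).
Iteration 4: join on id=4 -> c34 (id 4, reply_to=1, depth 4).
Iteration 5: join on id=1 -> c7 (id 1, reply_to=NULL, depth 5).
Iteration 6: reply_to is NULL; no match; recursion stops.
SUM(depth) = 0 + 1 + 2 + 3 + 4 + 5 = 15.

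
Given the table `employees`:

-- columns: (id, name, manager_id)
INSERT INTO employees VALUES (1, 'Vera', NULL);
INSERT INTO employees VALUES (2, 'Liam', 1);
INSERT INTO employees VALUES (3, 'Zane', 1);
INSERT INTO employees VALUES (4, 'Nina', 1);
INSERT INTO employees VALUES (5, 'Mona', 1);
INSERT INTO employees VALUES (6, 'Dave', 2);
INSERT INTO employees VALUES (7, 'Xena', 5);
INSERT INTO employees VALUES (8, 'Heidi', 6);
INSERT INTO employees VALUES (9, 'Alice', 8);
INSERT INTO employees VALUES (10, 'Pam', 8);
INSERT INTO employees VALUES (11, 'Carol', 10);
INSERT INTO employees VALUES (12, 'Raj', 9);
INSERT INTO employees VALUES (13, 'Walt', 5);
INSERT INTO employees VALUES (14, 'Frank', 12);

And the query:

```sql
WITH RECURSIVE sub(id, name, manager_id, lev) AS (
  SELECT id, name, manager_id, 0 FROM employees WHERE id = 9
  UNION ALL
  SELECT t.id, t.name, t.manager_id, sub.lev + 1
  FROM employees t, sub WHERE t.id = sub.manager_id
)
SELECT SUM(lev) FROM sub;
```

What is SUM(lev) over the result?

10

Base: id=9 (Alice), manager_id=8, lev 0.
Iteration 1: join on id=8 -> Heidi (id 8, manager_id=6, lev 1).
Iteration 2: join on id=6 -> Dave (id 6, manager_id=2, lev 2).
Iteration 3: join on id=2 -> Liam (id 2, manager_id=1, lev 3).
Iteration 4: join on id=1 -> Vera (id 1, manager_id=NULL, lev 4).
Iteration 5: manager_id is NULL; no match; recursion stops.
SUM(lev) = 0 + 1 + 2 + 3 + 4 = 10.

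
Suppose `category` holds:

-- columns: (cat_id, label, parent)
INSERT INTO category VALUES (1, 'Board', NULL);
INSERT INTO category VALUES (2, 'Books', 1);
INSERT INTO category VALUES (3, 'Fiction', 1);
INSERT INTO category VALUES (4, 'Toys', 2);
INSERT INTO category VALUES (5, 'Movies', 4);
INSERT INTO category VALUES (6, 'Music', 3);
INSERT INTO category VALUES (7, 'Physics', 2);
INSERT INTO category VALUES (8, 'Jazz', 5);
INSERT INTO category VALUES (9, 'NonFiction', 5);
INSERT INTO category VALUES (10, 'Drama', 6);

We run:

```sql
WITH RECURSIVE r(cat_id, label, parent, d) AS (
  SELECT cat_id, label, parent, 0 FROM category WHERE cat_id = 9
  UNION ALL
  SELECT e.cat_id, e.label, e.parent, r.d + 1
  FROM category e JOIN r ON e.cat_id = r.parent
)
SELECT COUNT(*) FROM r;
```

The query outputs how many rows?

5

Base: cat_id=9 (NonFiction), parent=5, d 0.
Iteration 1: join on cat_id=5 -> Movies (id 5, parent=4, d 1).
Iteration 2: join on cat_id=4 -> Toys (id 4, parent=2, d 2).
Iteration 3: join on cat_id=2 -> Books (id 2, parent=1, d 3).
Iteration 4: join on cat_id=1 -> Board (id 1, parent=NULL, d 4).
Iteration 5: parent is NULL; no match; recursion stops.
Total rows emitted: 5.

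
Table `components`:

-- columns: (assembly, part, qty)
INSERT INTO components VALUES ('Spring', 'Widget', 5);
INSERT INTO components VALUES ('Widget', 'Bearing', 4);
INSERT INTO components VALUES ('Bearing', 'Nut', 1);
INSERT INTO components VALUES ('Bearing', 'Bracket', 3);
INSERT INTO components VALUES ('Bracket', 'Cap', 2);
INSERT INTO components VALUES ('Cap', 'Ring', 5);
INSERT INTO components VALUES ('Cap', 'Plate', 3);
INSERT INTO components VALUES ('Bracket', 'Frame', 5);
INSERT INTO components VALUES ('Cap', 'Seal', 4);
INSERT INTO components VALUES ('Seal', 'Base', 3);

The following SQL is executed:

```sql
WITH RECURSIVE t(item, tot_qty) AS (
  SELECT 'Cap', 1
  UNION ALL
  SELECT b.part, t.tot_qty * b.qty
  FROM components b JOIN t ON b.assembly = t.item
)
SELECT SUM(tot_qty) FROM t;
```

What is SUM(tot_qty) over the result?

25

Base: (Cap, tot_qty=1).
Iteration 1: components of {Cap} -> Plate = 1*3 = 3, Ring = 1*5 = 5, Seal = 1*4 = 4.
Iteration 2: components of {Plate,Ring,Seal} -> Base = 4*3 = 12.
Iteration 3: no further components; recursion stops.
SUM(tot_qty) = 1 + 5 + 3 + 4 + 12 = 25.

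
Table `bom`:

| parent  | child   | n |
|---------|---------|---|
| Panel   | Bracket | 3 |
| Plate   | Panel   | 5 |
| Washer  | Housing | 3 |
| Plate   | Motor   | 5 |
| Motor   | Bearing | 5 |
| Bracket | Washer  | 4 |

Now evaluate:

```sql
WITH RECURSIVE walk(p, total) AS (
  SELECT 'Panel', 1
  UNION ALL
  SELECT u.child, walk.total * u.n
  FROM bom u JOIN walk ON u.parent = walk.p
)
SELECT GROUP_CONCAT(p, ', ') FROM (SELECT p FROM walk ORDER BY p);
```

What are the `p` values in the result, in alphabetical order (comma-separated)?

Bracket, Housing, Panel, Washer

Base: (Panel, total=1).
Iteration 1: components of {Panel} -> Bracket = 1*3 = 3.
Iteration 2: components of {Bracket} -> Washer = 3*4 = 12.
Iteration 3: components of {Washer} -> Housing = 12*3 = 36.
Iteration 4: no further components; recursion stops.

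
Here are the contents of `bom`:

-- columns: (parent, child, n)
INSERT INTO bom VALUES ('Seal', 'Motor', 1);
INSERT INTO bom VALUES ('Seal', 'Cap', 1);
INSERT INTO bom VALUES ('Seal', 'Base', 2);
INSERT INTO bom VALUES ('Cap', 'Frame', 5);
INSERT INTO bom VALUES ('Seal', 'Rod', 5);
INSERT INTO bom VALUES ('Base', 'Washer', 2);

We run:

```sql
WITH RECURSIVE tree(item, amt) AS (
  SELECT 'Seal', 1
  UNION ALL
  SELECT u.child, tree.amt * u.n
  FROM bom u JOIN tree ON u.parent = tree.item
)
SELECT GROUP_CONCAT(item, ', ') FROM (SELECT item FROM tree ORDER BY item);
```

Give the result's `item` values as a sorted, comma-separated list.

Base, Cap, Frame, Motor, Rod, Seal, Washer

Base: (Seal, amt=1).
Iteration 1: components of {Seal} -> Base = 1*2 = 2, Cap = 1*1 = 1, Motor = 1*1 = 1, Rod = 1*5 = 5.
Iteration 2: components of {Base,Cap,Motor,Rod} -> Frame = 1*5 = 5, Washer = 2*2 = 4.
Iteration 3: no further components; recursion stops.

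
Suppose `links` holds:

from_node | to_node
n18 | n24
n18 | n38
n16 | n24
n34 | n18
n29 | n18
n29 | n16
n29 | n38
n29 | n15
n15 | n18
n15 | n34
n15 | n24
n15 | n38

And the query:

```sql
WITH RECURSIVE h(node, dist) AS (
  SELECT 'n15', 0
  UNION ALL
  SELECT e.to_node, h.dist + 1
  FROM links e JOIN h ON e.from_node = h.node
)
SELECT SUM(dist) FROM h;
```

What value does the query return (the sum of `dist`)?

16

Base: (n15, dist=0).
Iteration 1: edges from {n15} -> (n18, dist=1), (n24, dist=1), (n34, dist=1), (n38, dist=1).
Iteration 2: edges from {n18,n24,n34,n38} -> (n18, dist=2), (n24, dist=2), (n38, dist=2).
Iteration 3: edges from {n18,n24,n38} -> (n24, dist=3), (n38, dist=3).
Iteration 4: no outgoing edges from {n24,n38}; recursion stops.
SUM(dist) = 0 + 1 + 1 + 1 + 1 + 2 + 2 + 2 + 3 + 3 = 16.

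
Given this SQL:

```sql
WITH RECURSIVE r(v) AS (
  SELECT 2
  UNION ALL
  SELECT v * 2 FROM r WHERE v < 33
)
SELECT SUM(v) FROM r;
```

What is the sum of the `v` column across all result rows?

Base: v=2.
Iteration 1: 2 < 33 holds -> v = 2 * 2 = 4.
Iteration 2: 4 < 33 holds -> v = 4 * 2 = 8.
Iteration 3: 8 < 33 holds -> v = 8 * 2 = 16.
Iteration 4: 16 < 33 holds -> v = 16 * 2 = 32.
Iteration 5: 32 < 33 holds -> v = 32 * 2 = 64.
Iteration 6: 64 < 33 fails; recursion stops.
SUM(v) = 2 + 4 + 8 + 16 + 32 + 64 = 126.

126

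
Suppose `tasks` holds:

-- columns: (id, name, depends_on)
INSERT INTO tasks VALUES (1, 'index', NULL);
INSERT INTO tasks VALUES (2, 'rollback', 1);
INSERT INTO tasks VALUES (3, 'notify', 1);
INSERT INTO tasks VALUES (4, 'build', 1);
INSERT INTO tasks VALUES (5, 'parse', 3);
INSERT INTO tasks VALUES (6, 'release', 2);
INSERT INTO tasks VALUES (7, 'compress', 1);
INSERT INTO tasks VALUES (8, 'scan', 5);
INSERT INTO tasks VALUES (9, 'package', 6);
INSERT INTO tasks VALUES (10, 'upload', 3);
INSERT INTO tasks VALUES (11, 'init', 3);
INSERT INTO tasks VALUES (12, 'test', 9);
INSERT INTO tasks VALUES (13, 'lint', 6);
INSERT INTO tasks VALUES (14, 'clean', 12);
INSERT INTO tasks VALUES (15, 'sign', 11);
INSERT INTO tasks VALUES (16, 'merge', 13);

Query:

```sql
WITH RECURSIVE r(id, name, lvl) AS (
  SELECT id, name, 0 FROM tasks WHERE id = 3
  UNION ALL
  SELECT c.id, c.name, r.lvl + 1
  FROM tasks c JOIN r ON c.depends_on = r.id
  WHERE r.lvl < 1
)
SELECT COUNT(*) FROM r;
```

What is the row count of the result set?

Base: id=3 (notify) at lvl 0.
Iteration 1: rows with depends_on in {3} -> parse (id 5, lvl 1), upload (id 10, lvl 1), init (id 11, lvl 1).
Iteration 2: lvl < 1 fails for all current rows; recursion stops.
Total rows emitted: 4.

4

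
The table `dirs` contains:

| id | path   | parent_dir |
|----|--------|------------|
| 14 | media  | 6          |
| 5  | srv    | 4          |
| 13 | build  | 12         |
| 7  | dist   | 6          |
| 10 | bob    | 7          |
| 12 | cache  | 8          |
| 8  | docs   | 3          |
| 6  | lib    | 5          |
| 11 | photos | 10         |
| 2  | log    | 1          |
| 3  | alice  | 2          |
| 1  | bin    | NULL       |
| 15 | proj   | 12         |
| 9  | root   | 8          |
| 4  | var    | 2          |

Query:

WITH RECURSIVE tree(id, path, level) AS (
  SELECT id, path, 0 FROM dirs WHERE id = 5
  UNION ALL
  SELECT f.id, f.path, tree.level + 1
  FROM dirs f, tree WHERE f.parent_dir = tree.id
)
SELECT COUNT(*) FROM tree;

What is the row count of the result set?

Base: id=5 (srv) at level 0.
Iteration 1: rows with parent_dir in {5} -> lib (id 6, level 1).
Iteration 2: rows with parent_dir in {6} -> dist (id 7, level 2), media (id 14, level 2).
Iteration 3: rows with parent_dir in {7,14} -> bob (id 10, level 3).
Iteration 4: rows with parent_dir in {10} -> photos (id 11, level 4).
Iteration 5: no rows with parent_dir in {11}; recursion stops.
Total rows emitted: 6.

6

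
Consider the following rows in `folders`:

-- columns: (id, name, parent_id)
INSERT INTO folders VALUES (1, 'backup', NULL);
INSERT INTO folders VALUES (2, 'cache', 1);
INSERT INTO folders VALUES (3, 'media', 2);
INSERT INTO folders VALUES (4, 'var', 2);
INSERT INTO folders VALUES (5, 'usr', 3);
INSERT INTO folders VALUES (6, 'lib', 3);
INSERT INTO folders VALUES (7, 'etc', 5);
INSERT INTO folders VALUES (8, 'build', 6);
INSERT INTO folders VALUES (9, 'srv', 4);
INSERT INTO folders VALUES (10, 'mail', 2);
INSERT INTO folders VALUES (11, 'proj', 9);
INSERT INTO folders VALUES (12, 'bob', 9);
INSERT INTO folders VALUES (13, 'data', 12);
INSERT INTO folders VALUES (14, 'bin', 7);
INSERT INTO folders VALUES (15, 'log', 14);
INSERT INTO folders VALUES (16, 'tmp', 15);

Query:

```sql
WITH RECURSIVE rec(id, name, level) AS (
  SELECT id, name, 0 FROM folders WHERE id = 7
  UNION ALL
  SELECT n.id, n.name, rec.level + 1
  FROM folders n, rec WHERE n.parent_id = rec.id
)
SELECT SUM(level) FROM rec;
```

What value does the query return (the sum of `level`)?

6

Base: id=7 (etc) at level 0.
Iteration 1: rows with parent_id in {7} -> bin (id 14, level 1).
Iteration 2: rows with parent_id in {14} -> log (id 15, level 2).
Iteration 3: rows with parent_id in {15} -> tmp (id 16, level 3).
Iteration 4: no rows with parent_id in {16}; recursion stops.
SUM(level) = 0 + 1 + 2 + 3 = 6.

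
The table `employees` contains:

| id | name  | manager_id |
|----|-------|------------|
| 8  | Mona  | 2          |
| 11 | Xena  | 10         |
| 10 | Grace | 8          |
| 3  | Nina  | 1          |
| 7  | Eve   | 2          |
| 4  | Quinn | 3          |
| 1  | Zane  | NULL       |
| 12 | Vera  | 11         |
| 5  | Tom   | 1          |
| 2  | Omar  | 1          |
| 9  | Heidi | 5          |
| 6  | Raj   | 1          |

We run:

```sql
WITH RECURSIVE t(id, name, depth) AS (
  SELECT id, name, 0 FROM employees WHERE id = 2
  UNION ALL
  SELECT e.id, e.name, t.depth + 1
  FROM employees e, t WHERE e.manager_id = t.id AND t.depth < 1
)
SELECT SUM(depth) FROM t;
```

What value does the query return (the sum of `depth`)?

2

Base: id=2 (Omar) at depth 0.
Iteration 1: rows with manager_id in {2} -> Eve (id 7, depth 1), Mona (id 8, depth 1).
Iteration 2: depth < 1 fails for all current rows; recursion stops.
SUM(depth) = 0 + 1 + 1 = 2.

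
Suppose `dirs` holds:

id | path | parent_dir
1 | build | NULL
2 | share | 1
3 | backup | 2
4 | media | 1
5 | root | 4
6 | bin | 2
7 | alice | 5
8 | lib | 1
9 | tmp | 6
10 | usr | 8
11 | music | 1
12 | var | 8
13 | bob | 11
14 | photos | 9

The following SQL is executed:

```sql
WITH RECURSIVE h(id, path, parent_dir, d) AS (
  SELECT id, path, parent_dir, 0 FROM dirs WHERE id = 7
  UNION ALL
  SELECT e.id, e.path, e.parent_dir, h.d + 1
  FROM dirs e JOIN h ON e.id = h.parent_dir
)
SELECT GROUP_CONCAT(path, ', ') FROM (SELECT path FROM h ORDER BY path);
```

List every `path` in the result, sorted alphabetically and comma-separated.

Base: id=7 (alice), parent_dir=5, d 0.
Iteration 1: join on id=5 -> root (id 5, parent_dir=4, d 1).
Iteration 2: join on id=4 -> media (id 4, parent_dir=1, d 2).
Iteration 3: join on id=1 -> build (id 1, parent_dir=NULL, d 3).
Iteration 4: parent_dir is NULL; no match; recursion stops.

alice, build, media, root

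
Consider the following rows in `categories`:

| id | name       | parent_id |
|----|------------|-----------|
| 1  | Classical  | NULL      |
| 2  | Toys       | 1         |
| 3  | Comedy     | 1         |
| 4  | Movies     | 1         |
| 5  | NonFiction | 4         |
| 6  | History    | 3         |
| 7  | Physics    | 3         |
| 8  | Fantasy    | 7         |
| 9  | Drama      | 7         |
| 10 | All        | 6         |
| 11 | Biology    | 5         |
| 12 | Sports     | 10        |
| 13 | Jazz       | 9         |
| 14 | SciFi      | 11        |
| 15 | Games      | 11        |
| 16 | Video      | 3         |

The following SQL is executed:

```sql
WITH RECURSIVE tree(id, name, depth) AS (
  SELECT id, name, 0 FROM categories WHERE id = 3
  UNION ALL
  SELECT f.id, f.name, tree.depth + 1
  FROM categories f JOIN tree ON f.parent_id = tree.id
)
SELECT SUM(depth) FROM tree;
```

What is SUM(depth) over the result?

Base: id=3 (Comedy) at depth 0.
Iteration 1: rows with parent_id in {3} -> History (id 6, depth 1), Physics (id 7, depth 1), Video (id 16, depth 1).
Iteration 2: rows with parent_id in {6,7,16} -> Fantasy (id 8, depth 2), Drama (id 9, depth 2), All (id 10, depth 2).
Iteration 3: rows with parent_id in {8,9,10} -> Sports (id 12, depth 3), Jazz (id 13, depth 3).
Iteration 4: no rows with parent_id in {12,13}; recursion stops.
SUM(depth) = 0 + 1 + 1 + 1 + 2 + 2 + 2 + 3 + 3 = 15.

15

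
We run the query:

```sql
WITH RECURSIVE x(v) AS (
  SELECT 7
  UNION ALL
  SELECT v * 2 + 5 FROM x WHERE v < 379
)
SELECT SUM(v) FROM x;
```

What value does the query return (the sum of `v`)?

726

Base: v=7.
Iteration 1: 7 < 379 holds -> v = 7 * 2 + 5 = 19.
Iteration 2: 19 < 379 holds -> v = 19 * 2 + 5 = 43.
Iteration 3: 43 < 379 holds -> v = 43 * 2 + 5 = 91.
Iteration 4: 91 < 379 holds -> v = 91 * 2 + 5 = 187.
Iteration 5: 187 < 379 holds -> v = 187 * 2 + 5 = 379.
Iteration 6: 379 < 379 fails; recursion stops.
SUM(v) = 7 + 19 + 43 + 91 + 187 + 379 = 726.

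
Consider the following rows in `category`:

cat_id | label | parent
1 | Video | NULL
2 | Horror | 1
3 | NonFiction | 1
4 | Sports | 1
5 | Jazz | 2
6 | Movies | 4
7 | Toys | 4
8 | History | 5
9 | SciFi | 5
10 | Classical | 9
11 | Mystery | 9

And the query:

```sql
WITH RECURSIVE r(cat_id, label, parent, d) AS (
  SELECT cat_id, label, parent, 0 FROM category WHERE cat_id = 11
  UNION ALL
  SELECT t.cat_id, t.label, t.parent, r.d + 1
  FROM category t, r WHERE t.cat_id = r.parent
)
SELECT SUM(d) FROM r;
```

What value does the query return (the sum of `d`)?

10

Base: cat_id=11 (Mystery), parent=9, d 0.
Iteration 1: join on cat_id=9 -> SciFi (id 9, parent=5, d 1).
Iteration 2: join on cat_id=5 -> Jazz (id 5, parent=2, d 2).
Iteration 3: join on cat_id=2 -> Horror (id 2, parent=1, d 3).
Iteration 4: join on cat_id=1 -> Video (id 1, parent=NULL, d 4).
Iteration 5: parent is NULL; no match; recursion stops.
SUM(d) = 0 + 1 + 2 + 3 + 4 = 10.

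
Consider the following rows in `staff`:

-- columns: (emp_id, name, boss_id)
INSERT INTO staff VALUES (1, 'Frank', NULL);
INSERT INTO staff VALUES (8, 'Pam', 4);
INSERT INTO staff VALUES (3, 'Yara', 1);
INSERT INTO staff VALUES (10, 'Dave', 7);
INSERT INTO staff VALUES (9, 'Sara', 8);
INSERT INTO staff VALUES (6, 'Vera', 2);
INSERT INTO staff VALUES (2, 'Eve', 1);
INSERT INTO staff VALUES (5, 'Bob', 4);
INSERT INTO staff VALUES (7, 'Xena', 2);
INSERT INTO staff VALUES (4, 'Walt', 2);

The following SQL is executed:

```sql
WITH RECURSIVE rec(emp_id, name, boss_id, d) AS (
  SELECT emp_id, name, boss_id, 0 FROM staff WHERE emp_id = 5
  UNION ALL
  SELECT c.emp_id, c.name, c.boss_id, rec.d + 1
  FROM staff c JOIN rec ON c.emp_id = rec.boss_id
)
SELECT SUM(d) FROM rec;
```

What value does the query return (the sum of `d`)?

6

Base: emp_id=5 (Bob), boss_id=4, d 0.
Iteration 1: join on emp_id=4 -> Walt (id 4, boss_id=2, d 1).
Iteration 2: join on emp_id=2 -> Eve (id 2, boss_id=1, d 2).
Iteration 3: join on emp_id=1 -> Frank (id 1, boss_id=NULL, d 3).
Iteration 4: boss_id is NULL; no match; recursion stops.
SUM(d) = 0 + 1 + 2 + 3 = 6.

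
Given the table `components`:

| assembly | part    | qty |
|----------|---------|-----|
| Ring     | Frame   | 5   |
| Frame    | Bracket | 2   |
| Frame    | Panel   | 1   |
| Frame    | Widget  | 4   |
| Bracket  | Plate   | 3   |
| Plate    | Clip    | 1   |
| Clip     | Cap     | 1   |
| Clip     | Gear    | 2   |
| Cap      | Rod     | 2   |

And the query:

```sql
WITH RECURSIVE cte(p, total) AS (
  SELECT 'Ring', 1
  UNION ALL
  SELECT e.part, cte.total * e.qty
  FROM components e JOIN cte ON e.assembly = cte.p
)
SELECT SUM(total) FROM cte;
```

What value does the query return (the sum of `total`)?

Base: (Ring, total=1).
Iteration 1: components of {Ring} -> Frame = 1*5 = 5.
Iteration 2: components of {Frame} -> Bracket = 5*2 = 10, Panel = 5*1 = 5, Widget = 5*4 = 20.
Iteration 3: components of {Bracket,Panel,Widget} -> Plate = 10*3 = 30.
Iteration 4: components of {Plate} -> Clip = 30*1 = 30.
Iteration 5: components of {Clip} -> Cap = 30*1 = 30, Gear = 30*2 = 60.
Iteration 6: components of {Cap,Gear} -> Rod = 30*2 = 60.
Iteration 7: no further components; recursion stops.
SUM(total) = 1 + 5 + 10 + 5 + 20 + 30 + 30 + 30 + 60 + 60 = 251.

251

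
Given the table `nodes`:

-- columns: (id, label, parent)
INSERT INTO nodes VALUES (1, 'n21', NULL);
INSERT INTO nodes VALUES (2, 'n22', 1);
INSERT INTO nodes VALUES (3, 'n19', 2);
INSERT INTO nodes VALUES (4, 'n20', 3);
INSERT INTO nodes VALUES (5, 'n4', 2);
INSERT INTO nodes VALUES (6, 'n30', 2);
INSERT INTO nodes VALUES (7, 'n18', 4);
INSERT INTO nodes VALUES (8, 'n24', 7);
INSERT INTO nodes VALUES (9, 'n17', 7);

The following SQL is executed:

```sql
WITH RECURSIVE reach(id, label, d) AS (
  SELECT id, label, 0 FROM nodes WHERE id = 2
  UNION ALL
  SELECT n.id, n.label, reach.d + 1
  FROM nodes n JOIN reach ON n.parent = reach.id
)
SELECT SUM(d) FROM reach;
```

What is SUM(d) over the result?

16

Base: id=2 (n22) at d 0.
Iteration 1: rows with parent in {2} -> n19 (id 3, d 1), n4 (id 5, d 1), n30 (id 6, d 1).
Iteration 2: rows with parent in {3,5,6} -> n20 (id 4, d 2).
Iteration 3: rows with parent in {4} -> n18 (id 7, d 3).
Iteration 4: rows with parent in {7} -> n24 (id 8, d 4), n17 (id 9, d 4).
Iteration 5: no rows with parent in {8,9}; recursion stops.
SUM(d) = 0 + 1 + 1 + 1 + 2 + 3 + 4 + 4 = 16.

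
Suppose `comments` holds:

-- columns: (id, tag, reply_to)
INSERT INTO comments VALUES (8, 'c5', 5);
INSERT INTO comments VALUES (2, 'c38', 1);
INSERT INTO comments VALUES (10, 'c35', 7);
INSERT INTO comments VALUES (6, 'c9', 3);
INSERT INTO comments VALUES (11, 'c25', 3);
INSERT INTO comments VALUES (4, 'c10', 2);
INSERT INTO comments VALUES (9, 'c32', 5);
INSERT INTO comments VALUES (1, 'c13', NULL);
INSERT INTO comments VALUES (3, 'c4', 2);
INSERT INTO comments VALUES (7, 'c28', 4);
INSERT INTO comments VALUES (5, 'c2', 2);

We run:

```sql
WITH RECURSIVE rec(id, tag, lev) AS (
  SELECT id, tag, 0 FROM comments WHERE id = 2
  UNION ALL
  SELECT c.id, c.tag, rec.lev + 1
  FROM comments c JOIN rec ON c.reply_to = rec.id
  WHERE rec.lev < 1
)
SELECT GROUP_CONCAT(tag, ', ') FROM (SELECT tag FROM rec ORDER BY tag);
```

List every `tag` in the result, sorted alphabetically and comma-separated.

Base: id=2 (c38) at lev 0.
Iteration 1: rows with reply_to in {2} -> c4 (id 3, lev 1), c10 (id 4, lev 1), c2 (id 5, lev 1).
Iteration 2: lev < 1 fails for all current rows; recursion stops.

c10, c2, c38, c4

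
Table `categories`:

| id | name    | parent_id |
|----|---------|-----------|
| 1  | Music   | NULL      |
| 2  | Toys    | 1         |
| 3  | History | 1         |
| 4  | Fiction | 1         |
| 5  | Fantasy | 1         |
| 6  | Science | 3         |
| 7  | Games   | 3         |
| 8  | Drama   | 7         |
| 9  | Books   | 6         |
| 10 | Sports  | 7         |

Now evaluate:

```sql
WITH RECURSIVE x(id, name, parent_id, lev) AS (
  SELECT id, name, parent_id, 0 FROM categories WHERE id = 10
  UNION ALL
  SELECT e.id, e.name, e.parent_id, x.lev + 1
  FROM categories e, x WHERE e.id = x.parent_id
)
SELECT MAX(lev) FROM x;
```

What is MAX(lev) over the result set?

3

Base: id=10 (Sports), parent_id=7, lev 0.
Iteration 1: join on id=7 -> Games (id 7, parent_id=3, lev 1).
Iteration 2: join on id=3 -> History (id 3, parent_id=1, lev 2).
Iteration 3: join on id=1 -> Music (id 1, parent_id=NULL, lev 3).
Iteration 4: parent_id is NULL; no match; recursion stops.
lev values: 0, 1, 2, 3; the maximum is 3.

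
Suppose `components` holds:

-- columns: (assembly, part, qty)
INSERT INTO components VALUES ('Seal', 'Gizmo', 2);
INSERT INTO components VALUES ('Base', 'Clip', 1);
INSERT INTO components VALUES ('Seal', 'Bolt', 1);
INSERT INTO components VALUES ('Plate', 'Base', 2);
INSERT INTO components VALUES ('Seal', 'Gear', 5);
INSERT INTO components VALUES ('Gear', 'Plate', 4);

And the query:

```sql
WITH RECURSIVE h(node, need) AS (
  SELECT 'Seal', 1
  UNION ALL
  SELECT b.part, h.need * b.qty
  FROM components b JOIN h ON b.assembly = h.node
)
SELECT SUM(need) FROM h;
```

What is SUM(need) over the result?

Base: (Seal, need=1).
Iteration 1: components of {Seal} -> Bolt = 1*1 = 1, Gear = 1*5 = 5, Gizmo = 1*2 = 2.
Iteration 2: components of {Bolt,Gear,Gizmo} -> Plate = 5*4 = 20.
Iteration 3: components of {Plate} -> Base = 20*2 = 40.
Iteration 4: components of {Base} -> Clip = 40*1 = 40.
Iteration 5: no further components; recursion stops.
SUM(need) = 1 + 5 + 2 + 1 + 20 + 40 + 40 = 109.

109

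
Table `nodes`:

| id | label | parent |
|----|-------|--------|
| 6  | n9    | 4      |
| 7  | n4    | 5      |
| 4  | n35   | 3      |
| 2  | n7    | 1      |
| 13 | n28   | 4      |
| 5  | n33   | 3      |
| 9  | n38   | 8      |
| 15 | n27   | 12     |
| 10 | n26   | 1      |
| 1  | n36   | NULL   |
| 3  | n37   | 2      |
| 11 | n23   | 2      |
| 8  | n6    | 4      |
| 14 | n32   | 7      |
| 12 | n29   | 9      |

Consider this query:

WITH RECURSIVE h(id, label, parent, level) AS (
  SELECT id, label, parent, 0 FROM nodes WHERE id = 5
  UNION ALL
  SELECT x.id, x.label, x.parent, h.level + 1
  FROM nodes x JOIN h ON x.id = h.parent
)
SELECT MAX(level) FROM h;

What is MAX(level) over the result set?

Base: id=5 (n33), parent=3, level 0.
Iteration 1: join on id=3 -> n37 (id 3, parent=2, level 1).
Iteration 2: join on id=2 -> n7 (id 2, parent=1, level 2).
Iteration 3: join on id=1 -> n36 (id 1, parent=NULL, level 3).
Iteration 4: parent is NULL; no match; recursion stops.
level values: 0, 1, 2, 3; the maximum is 3.

3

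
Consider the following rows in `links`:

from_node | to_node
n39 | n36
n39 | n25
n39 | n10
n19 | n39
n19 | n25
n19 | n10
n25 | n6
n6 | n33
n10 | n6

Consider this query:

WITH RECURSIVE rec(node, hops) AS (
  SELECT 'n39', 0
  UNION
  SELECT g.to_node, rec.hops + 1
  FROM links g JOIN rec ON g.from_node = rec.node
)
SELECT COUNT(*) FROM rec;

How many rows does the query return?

6

Base: (n39, hops=0).
Iteration 1: edges from {n39} -> (n10, hops=1), (n25, hops=1), (n36, hops=1).
Iteration 2: edges from {n10,n25,n36} -> (n6, hops=2). [UNION drops 1 duplicate row(s)]
Iteration 3: edges from {n6} -> (n33, hops=3).
Iteration 4: no outgoing edges from {n33}; recursion stops.
Total rows emitted: 6.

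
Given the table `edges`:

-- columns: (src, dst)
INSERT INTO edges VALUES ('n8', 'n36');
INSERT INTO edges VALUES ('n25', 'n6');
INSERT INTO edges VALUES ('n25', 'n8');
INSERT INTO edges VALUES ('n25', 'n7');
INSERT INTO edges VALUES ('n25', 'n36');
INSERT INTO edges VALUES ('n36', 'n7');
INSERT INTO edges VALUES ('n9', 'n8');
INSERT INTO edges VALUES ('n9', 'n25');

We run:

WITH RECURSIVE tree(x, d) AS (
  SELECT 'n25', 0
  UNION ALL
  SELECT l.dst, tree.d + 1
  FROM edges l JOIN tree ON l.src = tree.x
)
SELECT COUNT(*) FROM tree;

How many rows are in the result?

8

Base: (n25, d=0).
Iteration 1: edges from {n25} -> (n36, d=1), (n6, d=1), (n7, d=1), (n8, d=1).
Iteration 2: edges from {n36,n6,n7,n8} -> (n36, d=2), (n7, d=2).
Iteration 3: edges from {n36,n7} -> (n7, d=3).
Iteration 4: no outgoing edges from {n7}; recursion stops.
Total rows emitted: 8.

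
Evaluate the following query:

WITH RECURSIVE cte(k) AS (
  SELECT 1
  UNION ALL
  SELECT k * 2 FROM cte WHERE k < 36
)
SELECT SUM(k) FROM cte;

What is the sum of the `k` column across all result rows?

127

Base: k=1.
Iteration 1: 1 < 36 holds -> k = 1 * 2 = 2.
Iteration 2: 2 < 36 holds -> k = 2 * 2 = 4.
Iteration 3: 4 < 36 holds -> k = 4 * 2 = 8.
Iteration 4: 8 < 36 holds -> k = 8 * 2 = 16.
Iteration 5: 16 < 36 holds -> k = 16 * 2 = 32.
Iteration 6: 32 < 36 holds -> k = 32 * 2 = 64.
Iteration 7: 64 < 36 fails; recursion stops.
SUM(k) = 1 + 2 + 4 + 8 + 16 + 32 + 64 = 127.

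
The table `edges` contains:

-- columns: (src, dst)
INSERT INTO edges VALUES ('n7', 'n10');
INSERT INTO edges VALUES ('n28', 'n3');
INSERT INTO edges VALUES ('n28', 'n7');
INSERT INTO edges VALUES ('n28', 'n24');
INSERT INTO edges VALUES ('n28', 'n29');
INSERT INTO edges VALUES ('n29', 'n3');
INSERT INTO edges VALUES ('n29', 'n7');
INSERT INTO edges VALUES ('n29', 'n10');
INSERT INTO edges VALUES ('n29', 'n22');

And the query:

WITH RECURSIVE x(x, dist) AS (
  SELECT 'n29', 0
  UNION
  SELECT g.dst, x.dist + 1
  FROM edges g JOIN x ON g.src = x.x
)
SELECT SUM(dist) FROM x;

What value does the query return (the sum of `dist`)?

Base: (n29, dist=0).
Iteration 1: edges from {n29} -> (n10, dist=1), (n22, dist=1), (n3, dist=1), (n7, dist=1).
Iteration 2: edges from {n10,n22,n3,n7} -> (n10, dist=2).
Iteration 3: no outgoing edges from {n10}; recursion stops.
SUM(dist) = 0 + 1 + 1 + 1 + 1 + 2 = 6.

6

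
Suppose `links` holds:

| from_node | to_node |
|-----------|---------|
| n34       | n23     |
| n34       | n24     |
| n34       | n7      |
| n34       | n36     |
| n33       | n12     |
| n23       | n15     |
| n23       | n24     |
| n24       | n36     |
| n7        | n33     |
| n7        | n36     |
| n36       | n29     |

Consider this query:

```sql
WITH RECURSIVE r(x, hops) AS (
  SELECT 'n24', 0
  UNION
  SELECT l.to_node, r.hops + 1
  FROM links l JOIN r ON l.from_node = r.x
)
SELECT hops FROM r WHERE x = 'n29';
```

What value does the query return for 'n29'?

2

Base: (n24, hops=0).
Iteration 1: edges from {n24} -> (n36, hops=1).
Iteration 2: edges from {n36} -> (n29, hops=2).
Iteration 3: no outgoing edges from {n29}; recursion stops.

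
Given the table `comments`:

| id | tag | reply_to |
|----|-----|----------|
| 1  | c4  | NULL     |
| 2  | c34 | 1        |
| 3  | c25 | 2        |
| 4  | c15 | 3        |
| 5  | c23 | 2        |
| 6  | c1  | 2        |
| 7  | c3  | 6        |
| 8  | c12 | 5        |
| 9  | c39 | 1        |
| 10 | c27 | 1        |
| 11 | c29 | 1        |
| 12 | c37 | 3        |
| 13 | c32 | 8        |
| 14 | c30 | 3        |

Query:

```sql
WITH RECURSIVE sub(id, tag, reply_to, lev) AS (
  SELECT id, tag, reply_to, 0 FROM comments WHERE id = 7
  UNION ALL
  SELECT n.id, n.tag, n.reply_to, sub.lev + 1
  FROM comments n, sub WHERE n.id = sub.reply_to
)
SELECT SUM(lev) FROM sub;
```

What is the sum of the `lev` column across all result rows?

6

Base: id=7 (c3), reply_to=6, lev 0.
Iteration 1: join on id=6 -> c1 (id 6, reply_to=2, lev 1).
Iteration 2: join on id=2 -> c34 (id 2, reply_to=1, lev 2).
Iteration 3: join on id=1 -> c4 (id 1, reply_to=NULL, lev 3).
Iteration 4: reply_to is NULL; no match; recursion stops.
SUM(lev) = 0 + 1 + 2 + 3 = 6.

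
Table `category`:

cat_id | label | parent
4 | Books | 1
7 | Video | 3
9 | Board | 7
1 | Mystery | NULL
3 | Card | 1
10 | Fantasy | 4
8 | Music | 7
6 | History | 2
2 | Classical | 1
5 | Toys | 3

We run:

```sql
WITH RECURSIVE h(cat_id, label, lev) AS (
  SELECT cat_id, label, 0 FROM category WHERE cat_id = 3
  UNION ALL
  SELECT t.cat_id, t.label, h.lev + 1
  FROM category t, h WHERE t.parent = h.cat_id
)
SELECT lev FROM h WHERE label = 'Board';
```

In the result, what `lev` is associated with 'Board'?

Base: cat_id=3 (Card) at lev 0.
Iteration 1: rows with parent in {3} -> Toys (id 5, lev 1), Video (id 7, lev 1).
Iteration 2: rows with parent in {5,7} -> Music (id 8, lev 2), Board (id 9, lev 2).
Iteration 3: no rows with parent in {8,9}; recursion stops.

2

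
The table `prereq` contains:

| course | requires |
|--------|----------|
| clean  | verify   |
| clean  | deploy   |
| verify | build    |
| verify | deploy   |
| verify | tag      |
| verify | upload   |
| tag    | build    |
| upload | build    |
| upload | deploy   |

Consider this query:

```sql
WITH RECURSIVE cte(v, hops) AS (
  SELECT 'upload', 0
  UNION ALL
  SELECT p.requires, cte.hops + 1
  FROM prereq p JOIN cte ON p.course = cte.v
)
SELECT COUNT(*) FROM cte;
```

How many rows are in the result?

Base: (upload, hops=0).
Iteration 1: edges from {upload} -> (build, hops=1), (deploy, hops=1).
Iteration 2: no outgoing edges from {build,deploy}; recursion stops.
Total rows emitted: 3.

3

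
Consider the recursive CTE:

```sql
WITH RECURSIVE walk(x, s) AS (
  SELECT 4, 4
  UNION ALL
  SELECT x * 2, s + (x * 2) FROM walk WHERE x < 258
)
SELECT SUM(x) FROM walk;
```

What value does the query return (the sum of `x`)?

1020

Base: x=4, s=4.
Iteration 1: 4 < 258 holds -> x = 4 * 2 = 8, s = 4 + 8 = 12.
Iteration 2: 8 < 258 holds -> x = 8 * 2 = 16, s = 12 + 16 = 28.
Iteration 3: 16 < 258 holds -> x = 16 * 2 = 32, s = 28 + 32 = 60.
Iteration 4: 32 < 258 holds -> x = 32 * 2 = 64, s = 60 + 64 = 124.
Iteration 5: 64 < 258 holds -> x = 64 * 2 = 128, s = 124 + 128 = 252.
Iteration 6: 128 < 258 holds -> x = 128 * 2 = 256, s = 252 + 256 = 508.
Iteration 7: 256 < 258 holds -> x = 256 * 2 = 512, s = 508 + 512 = 1020.
Iteration 8: 512 < 258 fails; recursion stops.
SUM(x) = 4 + 8 + 16 + 32 + 64 + 128 + 256 + 512 = 1020.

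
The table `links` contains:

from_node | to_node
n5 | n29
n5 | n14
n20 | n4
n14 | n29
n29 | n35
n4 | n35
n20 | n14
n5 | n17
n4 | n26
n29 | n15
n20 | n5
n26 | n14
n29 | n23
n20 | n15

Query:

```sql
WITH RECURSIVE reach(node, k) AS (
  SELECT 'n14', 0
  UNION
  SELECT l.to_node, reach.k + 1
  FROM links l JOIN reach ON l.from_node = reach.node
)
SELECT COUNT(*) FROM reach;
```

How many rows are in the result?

Base: (n14, k=0).
Iteration 1: edges from {n14} -> (n29, k=1).
Iteration 2: edges from {n29} -> (n15, k=2), (n23, k=2), (n35, k=2).
Iteration 3: no outgoing edges from {n15,n23,n35}; recursion stops.
Total rows emitted: 5.

5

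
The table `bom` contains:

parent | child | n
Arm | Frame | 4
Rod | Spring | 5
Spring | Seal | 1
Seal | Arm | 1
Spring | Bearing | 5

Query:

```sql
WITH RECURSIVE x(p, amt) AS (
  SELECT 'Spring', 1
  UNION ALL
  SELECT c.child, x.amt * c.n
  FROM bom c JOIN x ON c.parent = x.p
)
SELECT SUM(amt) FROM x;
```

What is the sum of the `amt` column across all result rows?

Base: (Spring, amt=1).
Iteration 1: components of {Spring} -> Bearing = 1*5 = 5, Seal = 1*1 = 1.
Iteration 2: components of {Bearing,Seal} -> Arm = 1*1 = 1.
Iteration 3: components of {Arm} -> Frame = 1*4 = 4.
Iteration 4: no further components; recursion stops.
SUM(amt) = 1 + 1 + 5 + 1 + 4 = 12.

12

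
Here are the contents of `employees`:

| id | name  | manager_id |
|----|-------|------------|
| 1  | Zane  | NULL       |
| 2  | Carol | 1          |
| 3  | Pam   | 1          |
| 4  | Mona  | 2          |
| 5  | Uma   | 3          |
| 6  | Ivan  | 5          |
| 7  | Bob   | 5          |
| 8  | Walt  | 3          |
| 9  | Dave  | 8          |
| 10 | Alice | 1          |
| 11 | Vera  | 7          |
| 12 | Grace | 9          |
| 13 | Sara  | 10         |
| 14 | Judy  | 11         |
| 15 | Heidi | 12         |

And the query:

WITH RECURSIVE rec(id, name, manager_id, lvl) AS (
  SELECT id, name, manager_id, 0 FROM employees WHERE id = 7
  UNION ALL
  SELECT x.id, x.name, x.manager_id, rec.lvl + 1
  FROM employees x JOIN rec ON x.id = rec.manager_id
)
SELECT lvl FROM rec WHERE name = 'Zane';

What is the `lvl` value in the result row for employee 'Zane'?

3

Base: id=7 (Bob), manager_id=5, lvl 0.
Iteration 1: join on id=5 -> Uma (id 5, manager_id=3, lvl 1).
Iteration 2: join on id=3 -> Pam (id 3, manager_id=1, lvl 2).
Iteration 3: join on id=1 -> Zane (id 1, manager_id=NULL, lvl 3).
Iteration 4: manager_id is NULL; no match; recursion stops.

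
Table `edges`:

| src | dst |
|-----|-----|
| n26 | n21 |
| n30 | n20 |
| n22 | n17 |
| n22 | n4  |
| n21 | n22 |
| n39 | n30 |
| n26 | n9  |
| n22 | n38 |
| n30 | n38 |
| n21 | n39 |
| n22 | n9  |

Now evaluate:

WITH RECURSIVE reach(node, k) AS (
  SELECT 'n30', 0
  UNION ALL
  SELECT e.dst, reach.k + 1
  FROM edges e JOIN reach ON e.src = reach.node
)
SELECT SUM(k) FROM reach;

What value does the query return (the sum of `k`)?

2

Base: (n30, k=0).
Iteration 1: edges from {n30} -> (n20, k=1), (n38, k=1).
Iteration 2: no outgoing edges from {n20,n38}; recursion stops.
SUM(k) = 0 + 1 + 1 = 2.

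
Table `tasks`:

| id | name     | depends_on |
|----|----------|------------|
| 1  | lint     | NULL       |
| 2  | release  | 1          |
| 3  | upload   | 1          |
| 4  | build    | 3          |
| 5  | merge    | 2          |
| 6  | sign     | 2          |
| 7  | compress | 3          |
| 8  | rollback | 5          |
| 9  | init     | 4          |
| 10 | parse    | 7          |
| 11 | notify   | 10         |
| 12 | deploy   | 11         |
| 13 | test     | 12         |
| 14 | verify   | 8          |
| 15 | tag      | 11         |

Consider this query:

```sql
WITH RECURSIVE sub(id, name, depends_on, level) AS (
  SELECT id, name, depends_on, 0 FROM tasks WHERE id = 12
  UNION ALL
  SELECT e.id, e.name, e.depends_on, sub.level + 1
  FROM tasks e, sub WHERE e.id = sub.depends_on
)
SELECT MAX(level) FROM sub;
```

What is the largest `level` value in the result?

5

Base: id=12 (deploy), depends_on=11, level 0.
Iteration 1: join on id=11 -> notify (id 11, depends_on=10, level 1).
Iteration 2: join on id=10 -> parse (id 10, depends_on=7, level 2).
Iteration 3: join on id=7 -> compress (id 7, depends_on=3, level 3).
Iteration 4: join on id=3 -> upload (id 3, depends_on=1, level 4).
Iteration 5: join on id=1 -> lint (id 1, depends_on=NULL, level 5).
Iteration 6: depends_on is NULL; no match; recursion stops.
level values: 0, 1, 2, 3, 4, 5; the maximum is 5.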